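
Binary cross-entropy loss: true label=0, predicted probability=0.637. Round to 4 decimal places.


For y=0: Loss = -log(1-p)
= -log(1 - 0.637)
= -log(0.363)
= -(-1.0134)
= 1.0134

1.0134


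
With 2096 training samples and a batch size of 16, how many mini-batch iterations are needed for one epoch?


Iterations per epoch = dataset_size / batch_size
= 2096 / 16
= 131

131


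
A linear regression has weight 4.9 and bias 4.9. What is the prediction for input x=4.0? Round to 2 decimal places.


y = 4.9 * 4.0 + (4.9)
= 19.6 + (4.9)
= 24.50

24.50


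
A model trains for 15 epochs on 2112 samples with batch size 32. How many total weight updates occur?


Iterations per epoch = 2112 / 32 = 66
Total updates = iterations_per_epoch * epochs
= 66 * 15
= 990

990


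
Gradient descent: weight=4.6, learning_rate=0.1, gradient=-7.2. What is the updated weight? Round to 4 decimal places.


w_new = w_old - lr * gradient
= 4.6 - 0.1 * -7.2
= 4.6 - (-0.72)
= 5.3200

5.3200


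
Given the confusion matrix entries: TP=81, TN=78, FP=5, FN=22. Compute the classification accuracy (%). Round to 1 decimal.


Accuracy = (TP + TN) / (TP + TN + FP + FN) * 100
= (81 + 78) / (81 + 78 + 5 + 22)
= 159 / 186
= 0.8548
= 85.5%

85.5


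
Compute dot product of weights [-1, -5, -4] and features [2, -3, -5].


Element-wise products:
-1 * 2 = -2
-5 * -3 = 15
-4 * -5 = 20
Sum = -2 + 15 + 20
= 33

33


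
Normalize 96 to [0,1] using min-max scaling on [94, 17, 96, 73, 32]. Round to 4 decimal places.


Min = 17, Max = 96
Range = 96 - 17 = 79
Scaled = (x - min) / (max - min)
= (96 - 17) / 79
= 79 / 79
= 1.0000

1.0000


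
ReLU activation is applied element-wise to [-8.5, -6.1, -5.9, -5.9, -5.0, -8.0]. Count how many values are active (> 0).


ReLU(x) = max(0, x) for each element:
ReLU(-8.5) = 0
ReLU(-6.1) = 0
ReLU(-5.9) = 0
ReLU(-5.9) = 0
ReLU(-5.0) = 0
ReLU(-8.0) = 0
Active neurons (>0): 0

0


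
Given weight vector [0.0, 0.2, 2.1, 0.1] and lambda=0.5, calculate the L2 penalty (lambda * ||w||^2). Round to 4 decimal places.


Squaring each weight:
0.0^2 = 0.0
0.2^2 = 0.04
2.1^2 = 4.41
0.1^2 = 0.01
Sum of squares = 4.46
Penalty = 0.5 * 4.46 = 2.2300

2.2300


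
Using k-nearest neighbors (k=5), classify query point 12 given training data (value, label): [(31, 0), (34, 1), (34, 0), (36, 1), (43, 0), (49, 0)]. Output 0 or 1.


Distances from query 12:
Point 31 (class 0): distance = 19
Point 34 (class 0): distance = 22
Point 34 (class 1): distance = 22
Point 36 (class 1): distance = 24
Point 43 (class 0): distance = 31
K=5 nearest neighbors: classes = [0, 0, 1, 1, 0]
Votes for class 1: 2 / 5
Majority vote => class 0

0


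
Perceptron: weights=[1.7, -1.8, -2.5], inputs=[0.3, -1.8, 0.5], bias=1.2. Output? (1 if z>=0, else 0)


z = w . x + b
= 1.7*0.3 + -1.8*-1.8 + -2.5*0.5 + 1.2
= 0.51 + 3.24 + -1.25 + 1.2
= 2.5 + 1.2
= 3.7
Since z = 3.7 >= 0, output = 1

1


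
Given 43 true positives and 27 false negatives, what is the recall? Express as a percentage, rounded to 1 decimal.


Recall = TP / (TP + FN) * 100
= 43 / (43 + 27)
= 43 / 70
= 0.6143
= 61.4%

61.4


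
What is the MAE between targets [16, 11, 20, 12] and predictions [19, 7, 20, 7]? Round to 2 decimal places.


Absolute errors: [3, 4, 0, 5]
Sum of absolute errors = 12
MAE = 12 / 4 = 3.00

3.00


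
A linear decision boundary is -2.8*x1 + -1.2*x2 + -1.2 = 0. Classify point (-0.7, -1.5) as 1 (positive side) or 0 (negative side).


Compute -2.8 * -0.7 + -1.2 * -1.5 + -1.2
= 1.96 + 1.8 + -1.2
= 2.56
Since 2.56 >= 0, the point is on the positive side.

1


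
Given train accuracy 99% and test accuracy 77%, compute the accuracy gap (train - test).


Gap = train_accuracy - test_accuracy
= 99 - 77
= 22%
This large gap strongly indicates overfitting.

22


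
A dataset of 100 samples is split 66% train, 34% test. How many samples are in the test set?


Train samples = 100 * 66% = 66
Test samples = 100 - 66
= 34

34


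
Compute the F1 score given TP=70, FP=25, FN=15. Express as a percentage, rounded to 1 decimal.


Precision = TP / (TP + FP) = 70 / 95 = 0.7368
Recall = TP / (TP + FN) = 70 / 85 = 0.8235
F1 = 2 * P * R / (P + R)
= 2 * 0.7368 * 0.8235 / (0.7368 + 0.8235)
= 1.2136 / 1.5604
= 0.7778
As percentage: 77.8%

77.8


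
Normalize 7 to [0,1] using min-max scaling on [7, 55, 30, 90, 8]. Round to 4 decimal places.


Min = 7, Max = 90
Range = 90 - 7 = 83
Scaled = (x - min) / (max - min)
= (7 - 7) / 83
= 0 / 83
= 0.0000

0.0000


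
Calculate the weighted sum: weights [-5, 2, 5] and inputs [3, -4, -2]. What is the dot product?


Element-wise products:
-5 * 3 = -15
2 * -4 = -8
5 * -2 = -10
Sum = -15 + -8 + -10
= -33

-33


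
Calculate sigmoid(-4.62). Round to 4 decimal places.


sigmoid(z) = 1 / (1 + exp(-z))
exp(-(-4.62)) = exp(4.62) = 101.494
1 + 101.494 = 102.494
1 / 102.494 = 0.0098

0.0098


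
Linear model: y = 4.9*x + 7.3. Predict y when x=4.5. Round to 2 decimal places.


y = 4.9 * 4.5 + (7.3)
= 22.05 + (7.3)
= 29.35

29.35


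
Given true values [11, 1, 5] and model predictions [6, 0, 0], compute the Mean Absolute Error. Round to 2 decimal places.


Absolute errors: [5, 1, 5]
Sum of absolute errors = 11
MAE = 11 / 3 = 3.67

3.67


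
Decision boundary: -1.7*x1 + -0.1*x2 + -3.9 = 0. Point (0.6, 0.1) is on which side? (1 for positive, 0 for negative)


Compute -1.7 * 0.6 + -0.1 * 0.1 + -3.9
= -1.02 + -0.01 + -3.9
= -4.93
Since -4.93 < 0, the point is on the negative side.

0


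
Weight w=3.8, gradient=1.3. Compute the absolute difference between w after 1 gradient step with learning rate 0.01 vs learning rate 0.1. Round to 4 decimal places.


With lr=0.01: w_new = 3.8 - 0.01 * 1.3 = 3.787
With lr=0.1: w_new = 3.8 - 0.1 * 1.3 = 3.67
Absolute difference = |3.787 - 3.67|
= 0.1170

0.1170


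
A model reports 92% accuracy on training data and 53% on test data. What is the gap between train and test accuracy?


Gap = train_accuracy - test_accuracy
= 92 - 53
= 39%
This large gap strongly indicates overfitting.

39


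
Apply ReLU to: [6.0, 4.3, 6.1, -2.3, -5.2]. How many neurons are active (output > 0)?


ReLU(x) = max(0, x) for each element:
ReLU(6.0) = 6.0
ReLU(4.3) = 4.3
ReLU(6.1) = 6.1
ReLU(-2.3) = 0
ReLU(-5.2) = 0
Active neurons (>0): 3

3


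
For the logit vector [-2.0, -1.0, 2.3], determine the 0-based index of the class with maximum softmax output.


Softmax is a monotonic transformation, so it preserves the argmax.
We need to find the index of the maximum logit.
Index 0: -2.0
Index 1: -1.0
Index 2: 2.3
Maximum logit = 2.3 at index 2

2


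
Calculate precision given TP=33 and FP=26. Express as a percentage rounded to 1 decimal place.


Precision = TP / (TP + FP) * 100
= 33 / (33 + 26)
= 33 / 59
= 0.5593
= 55.9%

55.9


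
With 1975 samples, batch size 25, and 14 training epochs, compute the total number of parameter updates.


Iterations per epoch = 1975 / 25 = 79
Total updates = iterations_per_epoch * epochs
= 79 * 14
= 1106

1106


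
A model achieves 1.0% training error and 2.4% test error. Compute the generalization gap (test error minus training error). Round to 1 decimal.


Generalization gap = test_error - train_error
= 2.4 - 1.0
= 1.4%
A small gap suggests good generalization.

1.4


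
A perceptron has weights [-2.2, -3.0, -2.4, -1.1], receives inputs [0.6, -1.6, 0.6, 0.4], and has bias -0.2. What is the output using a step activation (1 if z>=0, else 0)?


z = w . x + b
= -2.2*0.6 + -3.0*-1.6 + -2.4*0.6 + -1.1*0.4 + -0.2
= -1.32 + 4.8 + -1.44 + -0.44 + -0.2
= 1.6 + -0.2
= 1.4
Since z = 1.4 >= 0, output = 1

1


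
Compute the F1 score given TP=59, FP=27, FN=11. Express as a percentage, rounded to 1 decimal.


Precision = TP / (TP + FP) = 59 / 86 = 0.686
Recall = TP / (TP + FN) = 59 / 70 = 0.8429
F1 = 2 * P * R / (P + R)
= 2 * 0.686 * 0.8429 / (0.686 + 0.8429)
= 1.1565 / 1.5289
= 0.7564
As percentage: 75.6%

75.6


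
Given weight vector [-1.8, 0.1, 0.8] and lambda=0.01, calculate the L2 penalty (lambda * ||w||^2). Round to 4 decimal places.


Squaring each weight:
(-1.8)^2 = 3.24
0.1^2 = 0.01
0.8^2 = 0.64
Sum of squares = 3.89
Penalty = 0.01 * 3.89 = 0.0389

0.0389


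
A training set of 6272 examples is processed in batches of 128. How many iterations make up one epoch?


Iterations per epoch = dataset_size / batch_size
= 6272 / 128
= 49

49


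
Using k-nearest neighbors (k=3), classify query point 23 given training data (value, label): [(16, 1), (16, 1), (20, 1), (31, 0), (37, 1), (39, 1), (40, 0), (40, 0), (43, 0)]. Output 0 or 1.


Distances from query 23:
Point 20 (class 1): distance = 3
Point 16 (class 1): distance = 7
Point 16 (class 1): distance = 7
K=3 nearest neighbors: classes = [1, 1, 1]
Votes for class 1: 3 / 3
Majority vote => class 1

1


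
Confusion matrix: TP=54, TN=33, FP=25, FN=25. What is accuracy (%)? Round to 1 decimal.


Accuracy = (TP + TN) / (TP + TN + FP + FN) * 100
= (54 + 33) / (54 + 33 + 25 + 25)
= 87 / 137
= 0.635
= 63.5%

63.5


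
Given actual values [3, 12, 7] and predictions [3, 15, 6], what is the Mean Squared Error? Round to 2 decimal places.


Differences: [0, -3, 1]
Squared errors: [0, 9, 1]
Sum of squared errors = 10
MSE = 10 / 3 = 3.33

3.33


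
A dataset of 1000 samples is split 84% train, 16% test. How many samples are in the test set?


Train samples = 1000 * 84% = 840
Test samples = 1000 - 840
= 160

160


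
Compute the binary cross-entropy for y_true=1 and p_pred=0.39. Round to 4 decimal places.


For y=1: Loss = -log(p)
= -log(0.39)
= -(-0.9416)
= 0.9416

0.9416


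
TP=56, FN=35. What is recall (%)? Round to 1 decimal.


Recall = TP / (TP + FN) * 100
= 56 / (56 + 35)
= 56 / 91
= 0.6154
= 61.5%

61.5


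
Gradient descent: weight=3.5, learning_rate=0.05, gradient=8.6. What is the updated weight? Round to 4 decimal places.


w_new = w_old - lr * gradient
= 3.5 - 0.05 * 8.6
= 3.5 - (0.43)
= 3.0700

3.0700


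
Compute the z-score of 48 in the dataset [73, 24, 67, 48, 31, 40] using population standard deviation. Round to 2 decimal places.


Mean = (73 + 24 + 67 + 48 + 31 + 40) / 6 = 47.1667
Variance = sum((x_i - mean)^2) / n = 318.4722
Std = sqrt(318.4722) = 17.8458
Z = (x - mean) / std
= (48 - 47.1667) / 17.8458
= 0.8333 / 17.8458
= 0.05

0.05


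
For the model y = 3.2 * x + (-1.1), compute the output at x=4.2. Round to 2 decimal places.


y = 3.2 * 4.2 + (-1.1)
= 13.44 + (-1.1)
= 12.34

12.34


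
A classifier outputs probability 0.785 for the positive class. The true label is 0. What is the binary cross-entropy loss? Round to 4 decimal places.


For y=0: Loss = -log(1-p)
= -log(1 - 0.785)
= -log(0.215)
= -(-1.5371)
= 1.5371

1.5371


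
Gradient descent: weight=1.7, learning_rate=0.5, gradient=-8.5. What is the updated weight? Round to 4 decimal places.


w_new = w_old - lr * gradient
= 1.7 - 0.5 * -8.5
= 1.7 - (-4.25)
= 5.9500

5.9500


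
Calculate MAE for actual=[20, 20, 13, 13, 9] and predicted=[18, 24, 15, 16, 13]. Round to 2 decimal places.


Absolute errors: [2, 4, 2, 3, 4]
Sum of absolute errors = 15
MAE = 15 / 5 = 3.00

3.00


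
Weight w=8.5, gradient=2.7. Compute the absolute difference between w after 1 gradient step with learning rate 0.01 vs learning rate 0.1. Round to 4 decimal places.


With lr=0.01: w_new = 8.5 - 0.01 * 2.7 = 8.473
With lr=0.1: w_new = 8.5 - 0.1 * 2.7 = 8.23
Absolute difference = |8.473 - 8.23|
= 0.2430

0.2430


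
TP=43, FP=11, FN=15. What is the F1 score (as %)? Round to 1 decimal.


Precision = TP / (TP + FP) = 43 / 54 = 0.7963
Recall = TP / (TP + FN) = 43 / 58 = 0.7414
F1 = 2 * P * R / (P + R)
= 2 * 0.7963 * 0.7414 / (0.7963 + 0.7414)
= 1.1807 / 1.5377
= 0.7679
As percentage: 76.8%

76.8


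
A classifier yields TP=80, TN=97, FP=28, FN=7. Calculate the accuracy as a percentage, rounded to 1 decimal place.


Accuracy = (TP + TN) / (TP + TN + FP + FN) * 100
= (80 + 97) / (80 + 97 + 28 + 7)
= 177 / 212
= 0.8349
= 83.5%

83.5


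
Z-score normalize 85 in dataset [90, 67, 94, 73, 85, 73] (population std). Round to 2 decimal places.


Mean = (90 + 67 + 94 + 73 + 85 + 73) / 6 = 80.3333
Variance = sum((x_i - mean)^2) / n = 97.8889
Std = sqrt(97.8889) = 9.8939
Z = (x - mean) / std
= (85 - 80.3333) / 9.8939
= 4.6667 / 9.8939
= 0.47

0.47


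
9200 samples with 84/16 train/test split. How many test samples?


Train samples = 9200 * 84% = 7728
Test samples = 9200 - 7728
= 1472

1472


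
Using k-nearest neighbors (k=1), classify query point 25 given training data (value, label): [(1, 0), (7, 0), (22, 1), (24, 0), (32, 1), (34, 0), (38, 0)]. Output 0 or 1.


Distances from query 25:
Point 24 (class 0): distance = 1
K=1 nearest neighbors: classes = [0]
Votes for class 1: 0 / 1
Majority vote => class 0

0


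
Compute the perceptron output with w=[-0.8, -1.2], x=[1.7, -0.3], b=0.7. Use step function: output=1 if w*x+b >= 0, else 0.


z = w . x + b
= -0.8*1.7 + -1.2*-0.3 + 0.7
= -1.36 + 0.36 + 0.7
= -1.0 + 0.7
= -0.3
Since z = -0.3 < 0, output = 0

0


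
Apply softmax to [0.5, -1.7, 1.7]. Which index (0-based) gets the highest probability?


Softmax is a monotonic transformation, so it preserves the argmax.
We need to find the index of the maximum logit.
Index 0: 0.5
Index 1: -1.7
Index 2: 1.7
Maximum logit = 1.7 at index 2

2


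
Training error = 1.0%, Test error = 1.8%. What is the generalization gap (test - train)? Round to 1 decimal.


Generalization gap = test_error - train_error
= 1.8 - 1.0
= 0.8%
A small gap suggests good generalization.

0.8


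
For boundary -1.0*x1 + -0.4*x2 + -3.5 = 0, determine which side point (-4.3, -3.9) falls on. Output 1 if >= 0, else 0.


Compute -1.0 * -4.3 + -0.4 * -3.9 + -3.5
= 4.3 + 1.56 + -3.5
= 2.36
Since 2.36 >= 0, the point is on the positive side.

1


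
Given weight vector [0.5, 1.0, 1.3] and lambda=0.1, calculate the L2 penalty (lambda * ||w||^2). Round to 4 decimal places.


Squaring each weight:
0.5^2 = 0.25
1.0^2 = 1.0
1.3^2 = 1.69
Sum of squares = 2.94
Penalty = 0.1 * 2.94 = 0.2940

0.2940


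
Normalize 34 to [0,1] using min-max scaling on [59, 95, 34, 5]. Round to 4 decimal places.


Min = 5, Max = 95
Range = 95 - 5 = 90
Scaled = (x - min) / (max - min)
= (34 - 5) / 90
= 29 / 90
= 0.3222

0.3222


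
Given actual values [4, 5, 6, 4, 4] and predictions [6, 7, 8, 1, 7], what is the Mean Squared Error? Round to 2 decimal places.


Differences: [-2, -2, -2, 3, -3]
Squared errors: [4, 4, 4, 9, 9]
Sum of squared errors = 30
MSE = 30 / 5 = 6.00

6.00


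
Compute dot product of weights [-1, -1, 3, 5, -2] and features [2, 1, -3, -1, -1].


Element-wise products:
-1 * 2 = -2
-1 * 1 = -1
3 * -3 = -9
5 * -1 = -5
-2 * -1 = 2
Sum = -2 + -1 + -9 + -5 + 2
= -15

-15


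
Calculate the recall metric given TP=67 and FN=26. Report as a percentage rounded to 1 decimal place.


Recall = TP / (TP + FN) * 100
= 67 / (67 + 26)
= 67 / 93
= 0.7204
= 72.0%

72.0


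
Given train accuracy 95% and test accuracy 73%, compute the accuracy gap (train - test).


Gap = train_accuracy - test_accuracy
= 95 - 73
= 22%
This large gap strongly indicates overfitting.

22


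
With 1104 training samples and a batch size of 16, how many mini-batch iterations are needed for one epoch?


Iterations per epoch = dataset_size / batch_size
= 1104 / 16
= 69

69


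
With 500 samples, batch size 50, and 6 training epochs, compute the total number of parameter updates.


Iterations per epoch = 500 / 50 = 10
Total updates = iterations_per_epoch * epochs
= 10 * 6
= 60

60


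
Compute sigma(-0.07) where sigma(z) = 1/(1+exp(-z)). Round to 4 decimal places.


sigmoid(z) = 1 / (1 + exp(-z))
exp(-(-0.07)) = exp(0.07) = 1.0725
1 + 1.0725 = 2.0725
1 / 2.0725 = 0.4825

0.4825


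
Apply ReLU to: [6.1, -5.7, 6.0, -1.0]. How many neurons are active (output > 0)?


ReLU(x) = max(0, x) for each element:
ReLU(6.1) = 6.1
ReLU(-5.7) = 0
ReLU(6.0) = 6.0
ReLU(-1.0) = 0
Active neurons (>0): 2

2


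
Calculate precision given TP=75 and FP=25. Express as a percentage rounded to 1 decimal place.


Precision = TP / (TP + FP) * 100
= 75 / (75 + 25)
= 75 / 100
= 0.75
= 75.0%

75.0


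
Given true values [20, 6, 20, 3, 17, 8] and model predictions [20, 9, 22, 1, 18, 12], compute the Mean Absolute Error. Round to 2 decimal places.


Absolute errors: [0, 3, 2, 2, 1, 4]
Sum of absolute errors = 12
MAE = 12 / 6 = 2.00

2.00


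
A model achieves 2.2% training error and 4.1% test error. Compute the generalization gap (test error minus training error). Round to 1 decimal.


Generalization gap = test_error - train_error
= 4.1 - 2.2
= 1.9%
A small gap suggests good generalization.

1.9


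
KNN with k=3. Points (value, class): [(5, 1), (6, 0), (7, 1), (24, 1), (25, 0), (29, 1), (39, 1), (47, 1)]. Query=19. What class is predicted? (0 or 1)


Distances from query 19:
Point 24 (class 1): distance = 5
Point 25 (class 0): distance = 6
Point 29 (class 1): distance = 10
K=3 nearest neighbors: classes = [1, 0, 1]
Votes for class 1: 2 / 3
Majority vote => class 1

1


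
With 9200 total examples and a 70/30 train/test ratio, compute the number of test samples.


Train samples = 9200 * 70% = 6440
Test samples = 9200 - 6440
= 2760

2760


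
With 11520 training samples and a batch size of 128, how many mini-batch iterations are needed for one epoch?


Iterations per epoch = dataset_size / batch_size
= 11520 / 128
= 90

90


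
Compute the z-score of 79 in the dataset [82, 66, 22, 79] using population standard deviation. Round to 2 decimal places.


Mean = (82 + 66 + 22 + 79) / 4 = 62.25
Variance = sum((x_i - mean)^2) / n = 576.1875
Std = sqrt(576.1875) = 24.0039
Z = (x - mean) / std
= (79 - 62.25) / 24.0039
= 16.75 / 24.0039
= 0.70

0.70


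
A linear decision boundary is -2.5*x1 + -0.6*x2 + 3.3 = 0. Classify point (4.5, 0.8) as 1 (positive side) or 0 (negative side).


Compute -2.5 * 4.5 + -0.6 * 0.8 + 3.3
= -11.25 + -0.48 + 3.3
= -8.43
Since -8.43 < 0, the point is on the negative side.

0


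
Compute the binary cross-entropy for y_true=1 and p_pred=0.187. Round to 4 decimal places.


For y=1: Loss = -log(p)
= -log(0.187)
= -(-1.6766)
= 1.6766

1.6766


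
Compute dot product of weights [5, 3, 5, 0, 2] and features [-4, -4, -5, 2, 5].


Element-wise products:
5 * -4 = -20
3 * -4 = -12
5 * -5 = -25
0 * 2 = 0
2 * 5 = 10
Sum = -20 + -12 + -25 + 0 + 10
= -47

-47


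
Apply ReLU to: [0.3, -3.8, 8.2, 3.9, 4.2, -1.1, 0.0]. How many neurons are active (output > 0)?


ReLU(x) = max(0, x) for each element:
ReLU(0.3) = 0.3
ReLU(-3.8) = 0
ReLU(8.2) = 8.2
ReLU(3.9) = 3.9
ReLU(4.2) = 4.2
ReLU(-1.1) = 0
ReLU(0.0) = 0
Active neurons (>0): 4

4


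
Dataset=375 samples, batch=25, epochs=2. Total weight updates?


Iterations per epoch = 375 / 25 = 15
Total updates = iterations_per_epoch * epochs
= 15 * 2
= 30

30


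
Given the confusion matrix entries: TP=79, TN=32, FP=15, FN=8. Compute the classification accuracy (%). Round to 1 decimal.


Accuracy = (TP + TN) / (TP + TN + FP + FN) * 100
= (79 + 32) / (79 + 32 + 15 + 8)
= 111 / 134
= 0.8284
= 82.8%

82.8


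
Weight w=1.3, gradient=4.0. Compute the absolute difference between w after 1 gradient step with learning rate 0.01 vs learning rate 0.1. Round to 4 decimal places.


With lr=0.01: w_new = 1.3 - 0.01 * 4.0 = 1.26
With lr=0.1: w_new = 1.3 - 0.1 * 4.0 = 0.9
Absolute difference = |1.26 - 0.9|
= 0.3600

0.3600


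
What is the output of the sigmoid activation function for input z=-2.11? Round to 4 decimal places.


sigmoid(z) = 1 / (1 + exp(-z))
exp(-(-2.11)) = exp(2.11) = 8.2482
1 + 8.2482 = 9.2482
1 / 9.2482 = 0.1081

0.1081


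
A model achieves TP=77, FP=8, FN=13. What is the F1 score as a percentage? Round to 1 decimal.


Precision = TP / (TP + FP) = 77 / 85 = 0.9059
Recall = TP / (TP + FN) = 77 / 90 = 0.8556
F1 = 2 * P * R / (P + R)
= 2 * 0.9059 * 0.8556 / (0.9059 + 0.8556)
= 1.5501 / 1.7614
= 0.88
As percentage: 88.0%

88.0


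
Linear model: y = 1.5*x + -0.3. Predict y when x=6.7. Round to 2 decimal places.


y = 1.5 * 6.7 + (-0.3)
= 10.05 + (-0.3)
= 9.75

9.75


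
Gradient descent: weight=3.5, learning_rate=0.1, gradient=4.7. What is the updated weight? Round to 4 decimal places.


w_new = w_old - lr * gradient
= 3.5 - 0.1 * 4.7
= 3.5 - (0.47)
= 3.0300

3.0300


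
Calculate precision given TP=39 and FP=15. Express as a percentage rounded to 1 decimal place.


Precision = TP / (TP + FP) * 100
= 39 / (39 + 15)
= 39 / 54
= 0.7222
= 72.2%

72.2


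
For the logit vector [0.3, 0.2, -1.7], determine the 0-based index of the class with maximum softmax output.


Softmax is a monotonic transformation, so it preserves the argmax.
We need to find the index of the maximum logit.
Index 0: 0.3
Index 1: 0.2
Index 2: -1.7
Maximum logit = 0.3 at index 0

0


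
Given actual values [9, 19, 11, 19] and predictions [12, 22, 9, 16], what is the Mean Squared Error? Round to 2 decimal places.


Differences: [-3, -3, 2, 3]
Squared errors: [9, 9, 4, 9]
Sum of squared errors = 31
MSE = 31 / 4 = 7.75

7.75


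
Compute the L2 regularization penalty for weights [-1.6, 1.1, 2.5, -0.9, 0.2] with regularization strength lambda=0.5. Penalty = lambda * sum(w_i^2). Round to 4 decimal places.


Squaring each weight:
(-1.6)^2 = 2.56
1.1^2 = 1.21
2.5^2 = 6.25
(-0.9)^2 = 0.81
0.2^2 = 0.04
Sum of squares = 10.87
Penalty = 0.5 * 10.87 = 5.4350

5.4350


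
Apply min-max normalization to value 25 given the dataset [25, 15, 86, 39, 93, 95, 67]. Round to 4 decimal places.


Min = 15, Max = 95
Range = 95 - 15 = 80
Scaled = (x - min) / (max - min)
= (25 - 15) / 80
= 10 / 80
= 0.1250

0.1250


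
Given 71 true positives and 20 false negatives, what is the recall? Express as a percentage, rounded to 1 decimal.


Recall = TP / (TP + FN) * 100
= 71 / (71 + 20)
= 71 / 91
= 0.7802
= 78.0%

78.0


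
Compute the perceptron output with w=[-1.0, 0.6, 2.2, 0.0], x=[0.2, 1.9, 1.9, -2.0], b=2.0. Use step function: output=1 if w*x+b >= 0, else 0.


z = w . x + b
= -1.0*0.2 + 0.6*1.9 + 2.2*1.9 + 0.0*-2.0 + 2.0
= -0.2 + 1.14 + 4.18 + -0.0 + 2.0
= 5.12 + 2.0
= 7.12
Since z = 7.12 >= 0, output = 1

1


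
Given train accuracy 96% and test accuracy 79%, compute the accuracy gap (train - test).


Gap = train_accuracy - test_accuracy
= 96 - 79
= 17%
This gap suggests the model is overfitting.

17


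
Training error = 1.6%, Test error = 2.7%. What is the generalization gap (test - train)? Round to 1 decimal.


Generalization gap = test_error - train_error
= 2.7 - 1.6
= 1.1%
A small gap suggests good generalization.

1.1


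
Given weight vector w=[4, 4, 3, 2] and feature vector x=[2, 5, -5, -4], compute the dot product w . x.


Element-wise products:
4 * 2 = 8
4 * 5 = 20
3 * -5 = -15
2 * -4 = -8
Sum = 8 + 20 + -15 + -8
= 5

5


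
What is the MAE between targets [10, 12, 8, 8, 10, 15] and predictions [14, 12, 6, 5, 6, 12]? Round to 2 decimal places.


Absolute errors: [4, 0, 2, 3, 4, 3]
Sum of absolute errors = 16
MAE = 16 / 6 = 2.67

2.67


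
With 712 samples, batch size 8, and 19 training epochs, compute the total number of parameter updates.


Iterations per epoch = 712 / 8 = 89
Total updates = iterations_per_epoch * epochs
= 89 * 19
= 1691

1691


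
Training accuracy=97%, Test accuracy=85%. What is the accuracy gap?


Gap = train_accuracy - test_accuracy
= 97 - 85
= 12%
This gap suggests the model is overfitting.

12


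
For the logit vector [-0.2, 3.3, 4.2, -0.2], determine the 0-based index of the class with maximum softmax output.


Softmax is a monotonic transformation, so it preserves the argmax.
We need to find the index of the maximum logit.
Index 0: -0.2
Index 1: 3.3
Index 2: 4.2
Index 3: -0.2
Maximum logit = 4.2 at index 2

2


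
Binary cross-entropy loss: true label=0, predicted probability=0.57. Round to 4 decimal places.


For y=0: Loss = -log(1-p)
= -log(1 - 0.57)
= -log(0.43)
= -(-0.844)
= 0.8440

0.8440


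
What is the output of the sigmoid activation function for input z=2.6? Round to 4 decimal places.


sigmoid(z) = 1 / (1 + exp(-z))
exp(-(2.6)) = exp(-2.6) = 0.0743
1 + 0.0743 = 1.0743
1 / 1.0743 = 0.9309

0.9309


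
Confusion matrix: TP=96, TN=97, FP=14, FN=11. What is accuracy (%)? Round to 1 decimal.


Accuracy = (TP + TN) / (TP + TN + FP + FN) * 100
= (96 + 97) / (96 + 97 + 14 + 11)
= 193 / 218
= 0.8853
= 88.5%

88.5


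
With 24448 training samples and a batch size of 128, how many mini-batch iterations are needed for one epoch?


Iterations per epoch = dataset_size / batch_size
= 24448 / 128
= 191

191


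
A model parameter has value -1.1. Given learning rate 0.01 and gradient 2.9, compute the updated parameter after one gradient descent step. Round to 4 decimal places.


w_new = w_old - lr * gradient
= -1.1 - 0.01 * 2.9
= -1.1 - (0.029)
= -1.1290

-1.1290


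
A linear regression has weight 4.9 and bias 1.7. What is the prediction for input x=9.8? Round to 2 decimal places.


y = 4.9 * 9.8 + (1.7)
= 48.02 + (1.7)
= 49.72

49.72


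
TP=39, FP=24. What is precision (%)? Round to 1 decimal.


Precision = TP / (TP + FP) * 100
= 39 / (39 + 24)
= 39 / 63
= 0.619
= 61.9%

61.9


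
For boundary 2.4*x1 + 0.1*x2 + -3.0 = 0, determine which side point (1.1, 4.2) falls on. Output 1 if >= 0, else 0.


Compute 2.4 * 1.1 + 0.1 * 4.2 + -3.0
= 2.64 + 0.42 + -3.0
= 0.06
Since 0.06 >= 0, the point is on the positive side.

1


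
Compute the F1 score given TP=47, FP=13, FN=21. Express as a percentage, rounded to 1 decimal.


Precision = TP / (TP + FP) = 47 / 60 = 0.7833
Recall = TP / (TP + FN) = 47 / 68 = 0.6912
F1 = 2 * P * R / (P + R)
= 2 * 0.7833 * 0.6912 / (0.7833 + 0.6912)
= 1.0828 / 1.4745
= 0.7344
As percentage: 73.4%

73.4


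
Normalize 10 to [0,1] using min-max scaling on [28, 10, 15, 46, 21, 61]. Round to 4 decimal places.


Min = 10, Max = 61
Range = 61 - 10 = 51
Scaled = (x - min) / (max - min)
= (10 - 10) / 51
= 0 / 51
= 0.0000

0.0000


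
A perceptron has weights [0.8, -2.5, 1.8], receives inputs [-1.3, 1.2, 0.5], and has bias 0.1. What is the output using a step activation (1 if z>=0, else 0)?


z = w . x + b
= 0.8*-1.3 + -2.5*1.2 + 1.8*0.5 + 0.1
= -1.04 + -3.0 + 0.9 + 0.1
= -3.14 + 0.1
= -3.04
Since z = -3.04 < 0, output = 0

0


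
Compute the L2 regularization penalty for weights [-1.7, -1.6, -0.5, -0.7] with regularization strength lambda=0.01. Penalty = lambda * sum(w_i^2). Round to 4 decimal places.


Squaring each weight:
(-1.7)^2 = 2.89
(-1.6)^2 = 2.56
(-0.5)^2 = 0.25
(-0.7)^2 = 0.49
Sum of squares = 6.19
Penalty = 0.01 * 6.19 = 0.0619

0.0619


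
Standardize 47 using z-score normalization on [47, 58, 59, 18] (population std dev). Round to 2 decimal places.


Mean = (47 + 58 + 59 + 18) / 4 = 45.5
Variance = sum((x_i - mean)^2) / n = 274.25
Std = sqrt(274.25) = 16.5605
Z = (x - mean) / std
= (47 - 45.5) / 16.5605
= 1.5 / 16.5605
= 0.09

0.09


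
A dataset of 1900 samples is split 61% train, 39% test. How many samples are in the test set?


Train samples = 1900 * 61% = 1159
Test samples = 1900 - 1159
= 741

741


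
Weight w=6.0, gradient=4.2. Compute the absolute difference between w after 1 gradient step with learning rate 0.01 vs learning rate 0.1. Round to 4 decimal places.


With lr=0.01: w_new = 6.0 - 0.01 * 4.2 = 5.958
With lr=0.1: w_new = 6.0 - 0.1 * 4.2 = 5.58
Absolute difference = |5.958 - 5.58|
= 0.3780

0.3780


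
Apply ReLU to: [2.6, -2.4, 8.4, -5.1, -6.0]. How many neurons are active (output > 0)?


ReLU(x) = max(0, x) for each element:
ReLU(2.6) = 2.6
ReLU(-2.4) = 0
ReLU(8.4) = 8.4
ReLU(-5.1) = 0
ReLU(-6.0) = 0
Active neurons (>0): 2

2


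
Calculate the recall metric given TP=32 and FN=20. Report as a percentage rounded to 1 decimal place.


Recall = TP / (TP + FN) * 100
= 32 / (32 + 20)
= 32 / 52
= 0.6154
= 61.5%

61.5


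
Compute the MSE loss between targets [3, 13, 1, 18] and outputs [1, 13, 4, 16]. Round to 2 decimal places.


Differences: [2, 0, -3, 2]
Squared errors: [4, 0, 9, 4]
Sum of squared errors = 17
MSE = 17 / 4 = 4.25

4.25


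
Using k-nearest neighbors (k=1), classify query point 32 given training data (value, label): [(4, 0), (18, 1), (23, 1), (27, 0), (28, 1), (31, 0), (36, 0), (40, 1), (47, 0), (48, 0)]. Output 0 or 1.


Distances from query 32:
Point 31 (class 0): distance = 1
K=1 nearest neighbors: classes = [0]
Votes for class 1: 0 / 1
Majority vote => class 0

0


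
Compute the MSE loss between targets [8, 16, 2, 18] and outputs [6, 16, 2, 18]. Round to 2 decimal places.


Differences: [2, 0, 0, 0]
Squared errors: [4, 0, 0, 0]
Sum of squared errors = 4
MSE = 4 / 4 = 1.00

1.00


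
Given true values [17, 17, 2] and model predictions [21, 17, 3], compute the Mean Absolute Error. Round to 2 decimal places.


Absolute errors: [4, 0, 1]
Sum of absolute errors = 5
MAE = 5 / 3 = 1.67

1.67


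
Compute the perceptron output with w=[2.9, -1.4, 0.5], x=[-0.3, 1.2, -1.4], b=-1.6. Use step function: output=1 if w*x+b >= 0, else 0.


z = w . x + b
= 2.9*-0.3 + -1.4*1.2 + 0.5*-1.4 + -1.6
= -0.87 + -1.68 + -0.7 + -1.6
= -3.25 + -1.6
= -4.85
Since z = -4.85 < 0, output = 0

0


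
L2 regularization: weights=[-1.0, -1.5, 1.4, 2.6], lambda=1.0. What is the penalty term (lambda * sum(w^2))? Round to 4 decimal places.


Squaring each weight:
(-1.0)^2 = 1.0
(-1.5)^2 = 2.25
1.4^2 = 1.96
2.6^2 = 6.76
Sum of squares = 11.97
Penalty = 1.0 * 11.97 = 11.9700

11.9700


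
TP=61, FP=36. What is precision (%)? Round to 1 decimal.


Precision = TP / (TP + FP) * 100
= 61 / (61 + 36)
= 61 / 97
= 0.6289
= 62.9%

62.9


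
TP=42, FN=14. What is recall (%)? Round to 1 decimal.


Recall = TP / (TP + FN) * 100
= 42 / (42 + 14)
= 42 / 56
= 0.75
= 75.0%

75.0


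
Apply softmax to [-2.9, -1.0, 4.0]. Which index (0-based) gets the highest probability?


Softmax is a monotonic transformation, so it preserves the argmax.
We need to find the index of the maximum logit.
Index 0: -2.9
Index 1: -1.0
Index 2: 4.0
Maximum logit = 4.0 at index 2

2


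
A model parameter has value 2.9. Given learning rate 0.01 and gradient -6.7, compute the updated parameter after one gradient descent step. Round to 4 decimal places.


w_new = w_old - lr * gradient
= 2.9 - 0.01 * -6.7
= 2.9 - (-0.067)
= 2.9670

2.9670


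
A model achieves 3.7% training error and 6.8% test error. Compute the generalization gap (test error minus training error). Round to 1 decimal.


Generalization gap = test_error - train_error
= 6.8 - 3.7
= 3.1%
A moderate gap.

3.1


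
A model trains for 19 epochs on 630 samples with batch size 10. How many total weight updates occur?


Iterations per epoch = 630 / 10 = 63
Total updates = iterations_per_epoch * epochs
= 63 * 19
= 1197

1197


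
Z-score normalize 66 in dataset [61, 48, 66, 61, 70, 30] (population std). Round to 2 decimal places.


Mean = (61 + 48 + 66 + 61 + 70 + 30) / 6 = 56.0
Variance = sum((x_i - mean)^2) / n = 181.0
Std = sqrt(181.0) = 13.4536
Z = (x - mean) / std
= (66 - 56.0) / 13.4536
= 10.0 / 13.4536
= 0.74

0.74


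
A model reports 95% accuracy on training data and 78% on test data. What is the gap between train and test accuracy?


Gap = train_accuracy - test_accuracy
= 95 - 78
= 17%
This gap suggests the model is overfitting.

17


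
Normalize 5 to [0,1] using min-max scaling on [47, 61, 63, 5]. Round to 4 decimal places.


Min = 5, Max = 63
Range = 63 - 5 = 58
Scaled = (x - min) / (max - min)
= (5 - 5) / 58
= 0 / 58
= 0.0000

0.0000


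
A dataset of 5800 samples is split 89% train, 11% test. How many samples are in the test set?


Train samples = 5800 * 89% = 5162
Test samples = 5800 - 5162
= 638

638


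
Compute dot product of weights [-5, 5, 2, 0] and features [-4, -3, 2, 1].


Element-wise products:
-5 * -4 = 20
5 * -3 = -15
2 * 2 = 4
0 * 1 = 0
Sum = 20 + -15 + 4 + 0
= 9

9


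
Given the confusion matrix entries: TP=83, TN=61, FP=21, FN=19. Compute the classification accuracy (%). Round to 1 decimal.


Accuracy = (TP + TN) / (TP + TN + FP + FN) * 100
= (83 + 61) / (83 + 61 + 21 + 19)
= 144 / 184
= 0.7826
= 78.3%

78.3


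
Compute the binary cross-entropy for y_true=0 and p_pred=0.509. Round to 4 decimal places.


For y=0: Loss = -log(1-p)
= -log(1 - 0.509)
= -log(0.491)
= -(-0.7113)
= 0.7113

0.7113


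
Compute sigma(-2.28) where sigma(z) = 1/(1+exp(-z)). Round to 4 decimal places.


sigmoid(z) = 1 / (1 + exp(-z))
exp(-(-2.28)) = exp(2.28) = 9.7767
1 + 9.7767 = 10.7767
1 / 10.7767 = 0.0928

0.0928


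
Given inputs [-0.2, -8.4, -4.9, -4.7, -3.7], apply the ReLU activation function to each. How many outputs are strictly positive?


ReLU(x) = max(0, x) for each element:
ReLU(-0.2) = 0
ReLU(-8.4) = 0
ReLU(-4.9) = 0
ReLU(-4.7) = 0
ReLU(-3.7) = 0
Active neurons (>0): 0

0


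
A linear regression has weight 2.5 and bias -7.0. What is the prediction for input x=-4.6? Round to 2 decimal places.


y = 2.5 * -4.6 + (-7.0)
= -11.5 + (-7.0)
= -18.50

-18.50


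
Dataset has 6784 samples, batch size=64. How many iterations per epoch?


Iterations per epoch = dataset_size / batch_size
= 6784 / 64
= 106

106


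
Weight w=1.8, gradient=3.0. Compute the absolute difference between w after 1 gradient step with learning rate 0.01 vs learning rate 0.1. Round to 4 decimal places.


With lr=0.01: w_new = 1.8 - 0.01 * 3.0 = 1.77
With lr=0.1: w_new = 1.8 - 0.1 * 3.0 = 1.5
Absolute difference = |1.77 - 1.5|
= 0.2700

0.2700


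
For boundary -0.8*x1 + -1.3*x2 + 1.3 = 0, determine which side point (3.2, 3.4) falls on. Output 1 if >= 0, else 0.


Compute -0.8 * 3.2 + -1.3 * 3.4 + 1.3
= -2.56 + -4.42 + 1.3
= -5.68
Since -5.68 < 0, the point is on the negative side.

0


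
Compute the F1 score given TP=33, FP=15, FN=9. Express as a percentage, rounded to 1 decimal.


Precision = TP / (TP + FP) = 33 / 48 = 0.6875
Recall = TP / (TP + FN) = 33 / 42 = 0.7857
F1 = 2 * P * R / (P + R)
= 2 * 0.6875 * 0.7857 / (0.6875 + 0.7857)
= 1.0804 / 1.4732
= 0.7333
As percentage: 73.3%

73.3


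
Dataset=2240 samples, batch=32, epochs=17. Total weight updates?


Iterations per epoch = 2240 / 32 = 70
Total updates = iterations_per_epoch * epochs
= 70 * 17
= 1190

1190


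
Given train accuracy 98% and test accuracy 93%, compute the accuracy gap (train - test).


Gap = train_accuracy - test_accuracy
= 98 - 93
= 5%
This moderate gap may indicate mild overfitting.

5


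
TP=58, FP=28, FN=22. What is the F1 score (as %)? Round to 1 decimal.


Precision = TP / (TP + FP) = 58 / 86 = 0.6744
Recall = TP / (TP + FN) = 58 / 80 = 0.725
F1 = 2 * P * R / (P + R)
= 2 * 0.6744 * 0.725 / (0.6744 + 0.725)
= 0.9779 / 1.3994
= 0.6988
As percentage: 69.9%

69.9


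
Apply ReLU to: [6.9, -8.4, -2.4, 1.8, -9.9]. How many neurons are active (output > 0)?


ReLU(x) = max(0, x) for each element:
ReLU(6.9) = 6.9
ReLU(-8.4) = 0
ReLU(-2.4) = 0
ReLU(1.8) = 1.8
ReLU(-9.9) = 0
Active neurons (>0): 2

2


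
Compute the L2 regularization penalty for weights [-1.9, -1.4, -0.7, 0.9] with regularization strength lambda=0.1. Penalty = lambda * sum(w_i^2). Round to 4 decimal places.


Squaring each weight:
(-1.9)^2 = 3.61
(-1.4)^2 = 1.96
(-0.7)^2 = 0.49
0.9^2 = 0.81
Sum of squares = 6.87
Penalty = 0.1 * 6.87 = 0.6870

0.6870


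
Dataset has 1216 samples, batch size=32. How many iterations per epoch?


Iterations per epoch = dataset_size / batch_size
= 1216 / 32
= 38

38


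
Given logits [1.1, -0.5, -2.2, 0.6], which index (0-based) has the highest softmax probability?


Softmax is a monotonic transformation, so it preserves the argmax.
We need to find the index of the maximum logit.
Index 0: 1.1
Index 1: -0.5
Index 2: -2.2
Index 3: 0.6
Maximum logit = 1.1 at index 0

0


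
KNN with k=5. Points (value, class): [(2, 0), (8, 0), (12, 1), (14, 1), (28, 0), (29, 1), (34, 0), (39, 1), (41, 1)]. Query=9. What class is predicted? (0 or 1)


Distances from query 9:
Point 8 (class 0): distance = 1
Point 12 (class 1): distance = 3
Point 14 (class 1): distance = 5
Point 2 (class 0): distance = 7
Point 28 (class 0): distance = 19
K=5 nearest neighbors: classes = [0, 1, 1, 0, 0]
Votes for class 1: 2 / 5
Majority vote => class 0

0


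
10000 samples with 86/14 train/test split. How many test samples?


Train samples = 10000 * 86% = 8600
Test samples = 10000 - 8600
= 1400

1400


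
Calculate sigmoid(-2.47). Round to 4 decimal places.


sigmoid(z) = 1 / (1 + exp(-z))
exp(-(-2.47)) = exp(2.47) = 11.8224
1 + 11.8224 = 12.8224
1 / 12.8224 = 0.0780

0.0780


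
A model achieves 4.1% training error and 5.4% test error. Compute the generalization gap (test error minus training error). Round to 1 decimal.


Generalization gap = test_error - train_error
= 5.4 - 4.1
= 1.3%
A small gap suggests good generalization.

1.3


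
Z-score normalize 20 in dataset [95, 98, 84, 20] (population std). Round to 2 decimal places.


Mean = (95 + 98 + 84 + 20) / 4 = 74.25
Variance = sum((x_i - mean)^2) / n = 1008.1875
Std = sqrt(1008.1875) = 31.752
Z = (x - mean) / std
= (20 - 74.25) / 31.752
= -54.25 / 31.752
= -1.71

-1.71


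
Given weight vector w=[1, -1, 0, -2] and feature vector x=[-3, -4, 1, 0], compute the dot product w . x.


Element-wise products:
1 * -3 = -3
-1 * -4 = 4
0 * 1 = 0
-2 * 0 = 0
Sum = -3 + 4 + 0 + 0
= 1

1


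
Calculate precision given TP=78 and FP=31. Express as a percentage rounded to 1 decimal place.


Precision = TP / (TP + FP) * 100
= 78 / (78 + 31)
= 78 / 109
= 0.7156
= 71.6%

71.6


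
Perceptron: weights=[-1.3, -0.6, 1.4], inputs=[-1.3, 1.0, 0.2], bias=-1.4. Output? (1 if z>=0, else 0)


z = w . x + b
= -1.3*-1.3 + -0.6*1.0 + 1.4*0.2 + -1.4
= 1.69 + -0.6 + 0.28 + -1.4
= 1.37 + -1.4
= -0.03
Since z = -0.03 < 0, output = 0

0


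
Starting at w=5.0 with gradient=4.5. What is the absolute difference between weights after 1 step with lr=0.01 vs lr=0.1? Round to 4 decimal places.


With lr=0.01: w_new = 5.0 - 0.01 * 4.5 = 4.955
With lr=0.1: w_new = 5.0 - 0.1 * 4.5 = 4.55
Absolute difference = |4.955 - 4.55|
= 0.4050

0.4050


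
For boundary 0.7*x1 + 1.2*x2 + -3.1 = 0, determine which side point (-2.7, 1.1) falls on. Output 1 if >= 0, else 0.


Compute 0.7 * -2.7 + 1.2 * 1.1 + -3.1
= -1.89 + 1.32 + -3.1
= -3.67
Since -3.67 < 0, the point is on the negative side.

0


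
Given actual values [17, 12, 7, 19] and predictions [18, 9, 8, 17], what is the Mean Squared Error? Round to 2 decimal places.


Differences: [-1, 3, -1, 2]
Squared errors: [1, 9, 1, 4]
Sum of squared errors = 15
MSE = 15 / 4 = 3.75

3.75


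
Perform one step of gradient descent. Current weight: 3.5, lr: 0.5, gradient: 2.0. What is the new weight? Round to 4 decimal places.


w_new = w_old - lr * gradient
= 3.5 - 0.5 * 2.0
= 3.5 - (1.0)
= 2.5000

2.5000


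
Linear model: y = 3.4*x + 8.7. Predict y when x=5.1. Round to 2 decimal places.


y = 3.4 * 5.1 + (8.7)
= 17.34 + (8.7)
= 26.04

26.04


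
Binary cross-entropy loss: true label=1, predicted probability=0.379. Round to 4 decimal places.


For y=1: Loss = -log(p)
= -log(0.379)
= -(-0.9702)
= 0.9702

0.9702


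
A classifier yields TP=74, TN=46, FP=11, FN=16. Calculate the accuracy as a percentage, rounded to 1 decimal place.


Accuracy = (TP + TN) / (TP + TN + FP + FN) * 100
= (74 + 46) / (74 + 46 + 11 + 16)
= 120 / 147
= 0.8163
= 81.6%

81.6


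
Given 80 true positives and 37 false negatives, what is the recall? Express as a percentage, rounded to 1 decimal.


Recall = TP / (TP + FN) * 100
= 80 / (80 + 37)
= 80 / 117
= 0.6838
= 68.4%

68.4
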